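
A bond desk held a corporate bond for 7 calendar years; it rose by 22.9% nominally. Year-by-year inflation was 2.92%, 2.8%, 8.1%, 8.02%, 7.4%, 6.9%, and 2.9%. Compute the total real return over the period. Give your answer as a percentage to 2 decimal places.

Cumulative inflation factor: 1.0292 × 1.028 × 1.081 × 1.0802 × 1.074 × 1.069 × 1.029 ≈ 1.45955.
Nominal growth factor: 1.22900. Real growth factor = 1.22900 / 1.45955 ≈ 0.84204.
Total real return ≈ -15.7962%.

-15.80%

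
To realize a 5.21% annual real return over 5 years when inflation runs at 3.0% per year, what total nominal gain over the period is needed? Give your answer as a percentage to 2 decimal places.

Required annual nominal rate: (1+5.21%)(1+3.0%) − 1 = 8.3663%.
Cumulative over 5 years: (1 + 0.083663)^5 − 1 ≈ 0.49442.

49.44%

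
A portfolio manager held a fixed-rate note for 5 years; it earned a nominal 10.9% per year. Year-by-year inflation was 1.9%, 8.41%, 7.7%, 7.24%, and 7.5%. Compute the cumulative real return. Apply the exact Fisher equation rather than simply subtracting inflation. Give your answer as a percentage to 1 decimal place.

22.3%

Cumulative inflation factor: 1.019 × 1.0841 × 1.077 × 1.0724 × 1.075 ≈ 1.37159.
Nominal growth factor: 1.67748. Real growth factor = 1.67748 / 1.37159 ≈ 1.22302.
Total real return ≈ 22.3019%.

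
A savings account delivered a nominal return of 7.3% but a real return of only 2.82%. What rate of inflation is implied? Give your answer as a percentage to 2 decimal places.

From (1+r_nom) = (1+r_real)(1+π), we get 1+π = (1 + 7.3%)/(1 + 2.82%) = 1.073/1.0282 ≈ 1.04357.
So π ≈ 4.3571%.

4.36%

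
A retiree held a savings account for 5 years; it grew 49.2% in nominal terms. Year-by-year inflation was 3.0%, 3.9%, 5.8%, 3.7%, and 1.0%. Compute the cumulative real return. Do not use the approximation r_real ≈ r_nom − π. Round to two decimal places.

25.81%

Cumulative inflation factor: 1.030 × 1.039 × 1.058 × 1.037 × 1.010 ≈ 1.18587.
Nominal growth factor: 1.49200. Real growth factor = 1.49200 / 1.18587 ≈ 1.25814.
Total real return ≈ 25.8144%.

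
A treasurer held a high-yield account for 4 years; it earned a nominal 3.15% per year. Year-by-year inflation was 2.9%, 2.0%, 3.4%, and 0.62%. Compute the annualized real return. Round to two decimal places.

0.91%

Cumulative inflation factor: 1.029 × 1.020 × 1.034 × 1.0062 ≈ 1.09199.
Nominal growth factor: 1.13208. Real growth factor = 1.13208 / 1.09199 ≈ 1.03671.
Annualized: 1.03671^(1/4) − 1 ≈ 0.00905.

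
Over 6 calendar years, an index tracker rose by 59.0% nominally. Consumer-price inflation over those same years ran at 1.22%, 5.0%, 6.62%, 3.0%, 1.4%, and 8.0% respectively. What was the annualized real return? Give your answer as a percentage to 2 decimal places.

3.71%

Cumulative inflation factor: 1.0122 × 1.050 × 1.0662 × 1.030 × 1.014 × 1.080 ≈ 1.27818.
Nominal growth factor: 1.59000. Real growth factor = 1.59000 / 1.27818 ≈ 1.24395.
Annualized: 1.24395^(1/6) − 1 ≈ 0.03705.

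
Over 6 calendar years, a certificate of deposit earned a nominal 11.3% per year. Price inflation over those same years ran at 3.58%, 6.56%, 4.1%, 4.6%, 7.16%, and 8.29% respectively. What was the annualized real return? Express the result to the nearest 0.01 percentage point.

Cumulative inflation factor: 1.0358 × 1.0656 × 1.041 × 1.046 × 1.0716 × 1.0829 ≈ 1.39468.
Nominal growth factor: 1.90095. Real growth factor = 1.90095 / 1.39468 ≈ 1.36300.
Annualized: 1.36300^(1/6) − 1 ≈ 0.05297.

5.30%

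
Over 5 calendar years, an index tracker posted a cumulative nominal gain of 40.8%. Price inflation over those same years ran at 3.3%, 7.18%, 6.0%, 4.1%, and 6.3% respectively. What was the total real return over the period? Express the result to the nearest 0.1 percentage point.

8.4%

Cumulative inflation factor: 1.033 × 1.0718 × 1.060 × 1.041 × 1.063 ≈ 1.29869.
Nominal growth factor: 1.40800. Real growth factor = 1.40800 / 1.29869 ≈ 1.08417.
Total real return ≈ 8.4173%.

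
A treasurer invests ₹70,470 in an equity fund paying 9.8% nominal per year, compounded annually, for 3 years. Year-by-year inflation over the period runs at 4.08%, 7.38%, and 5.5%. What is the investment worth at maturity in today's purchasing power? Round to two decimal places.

Nominal value at maturity: ₹70,470 × (1 + 9.8%)^3 ≈ ₹93,284.89.
Price-level factor over 3 years: 1.0408 × 1.0738 × 1.055 = 1.1790796472.
Dividing the nominal maturity value by the price-level factor gives the value in today's money.

₹79,116.70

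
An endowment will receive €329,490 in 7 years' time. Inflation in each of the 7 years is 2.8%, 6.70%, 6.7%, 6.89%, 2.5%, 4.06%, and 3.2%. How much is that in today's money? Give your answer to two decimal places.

Price-level factor over 7 years: 1.028 × 1.0670 × 1.067 × 1.0689 × 1.025 × 1.0406 × 1.032 ≈ 1.3770395532.
Purchasing power today: €329,490 divided by that factor.

€239,274.17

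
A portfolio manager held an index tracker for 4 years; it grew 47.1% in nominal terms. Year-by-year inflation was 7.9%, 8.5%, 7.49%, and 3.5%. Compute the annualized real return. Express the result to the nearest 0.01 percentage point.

3.09%

Cumulative inflation factor: 1.079 × 1.085 × 1.0749 × 1.035 ≈ 1.30245.
Nominal growth factor: 1.47100. Real growth factor = 1.47100 / 1.30245 ≈ 1.12941.
Annualized: 1.12941^(1/4) − 1 ≈ 0.03089.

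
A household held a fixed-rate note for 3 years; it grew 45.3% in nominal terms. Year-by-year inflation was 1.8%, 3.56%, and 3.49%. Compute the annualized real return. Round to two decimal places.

10.02%

Cumulative inflation factor: 1.018 × 1.0356 × 1.0349 ≈ 1.09103.
Nominal growth factor: 1.45300. Real growth factor = 1.45300 / 1.09103 ≈ 1.33176.
Annualized: 1.33176^(1/3) − 1 ≈ 0.10021.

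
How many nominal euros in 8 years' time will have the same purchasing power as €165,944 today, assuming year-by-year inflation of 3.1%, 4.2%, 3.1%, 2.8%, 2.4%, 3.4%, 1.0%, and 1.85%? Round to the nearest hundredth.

€205,798.70

Cumulative price-level factor: 1.031 × 1.042 × 1.031 × 1.028 × 1.024 × 1.034 × 1.010 × 1.0185 ≈ 1.2401695581.
The nominal amount required is €165,944 scaled up by that factor.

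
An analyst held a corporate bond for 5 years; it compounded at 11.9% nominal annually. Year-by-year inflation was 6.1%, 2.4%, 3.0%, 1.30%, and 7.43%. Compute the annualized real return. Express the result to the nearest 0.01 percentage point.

7.58%

Cumulative inflation factor: 1.061 × 1.024 × 1.030 × 1.0130 × 1.0743 ≈ 1.21783.
Nominal growth factor: 1.75449. Real growth factor = 1.75449 / 1.21783 ≈ 1.44066.
Annualized: 1.44066^(1/5) − 1 ≈ 0.07575.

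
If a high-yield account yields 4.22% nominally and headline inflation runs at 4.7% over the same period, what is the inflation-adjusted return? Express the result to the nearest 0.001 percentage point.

Real return via the Fisher equation: (1 + 4.22%)/(1 + 4.7%) − 1 = 1.0422/1.047 − 1 ≈ -0.00458.

-0.458%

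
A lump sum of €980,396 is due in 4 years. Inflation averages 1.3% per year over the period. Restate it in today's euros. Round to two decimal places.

Price-level factor over 4 years: (1 + 1.3%)^4 ≈ 1.0530228166.
Purchasing power today: €980,396 divided by that factor.

€931,030.16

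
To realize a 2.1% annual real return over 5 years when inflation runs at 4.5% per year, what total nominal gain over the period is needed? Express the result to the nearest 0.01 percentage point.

Required annual nominal rate: (1+2.1%)(1+4.5%) − 1 = 6.6945%.
Cumulative over 5 years: (1 + 0.066945)^5 − 1 ≈ 0.38264.

38.26%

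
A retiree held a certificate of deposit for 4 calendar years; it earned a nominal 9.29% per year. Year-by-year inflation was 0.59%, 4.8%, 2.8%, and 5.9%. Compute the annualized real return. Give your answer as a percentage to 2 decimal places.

5.59%

Cumulative inflation factor: 1.0059 × 1.048 × 1.028 × 1.059 ≈ 1.14764.
Nominal growth factor: 1.42666. Real growth factor = 1.42666 / 1.14764 ≈ 1.24313.
Annualized: 1.24313^(1/4) − 1 ≈ 0.05592.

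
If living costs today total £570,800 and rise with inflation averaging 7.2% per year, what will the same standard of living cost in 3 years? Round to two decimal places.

£703,182.93

Cumulative price-level factor: (1+7.2%)^3 = 1.231925248.
The nominal amount required is £570,800 scaled up by that factor.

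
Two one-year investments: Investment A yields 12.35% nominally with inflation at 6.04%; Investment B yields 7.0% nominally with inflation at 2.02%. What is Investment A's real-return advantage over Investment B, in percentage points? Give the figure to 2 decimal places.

1.07

Investment A real return: 1.1235/1.0604 − 1 = 5.951%.
Investment B real return: 1.070/1.0202 − 1 = 4.881%.
Difference: 5.951 − 4.881 = 1.070 pp.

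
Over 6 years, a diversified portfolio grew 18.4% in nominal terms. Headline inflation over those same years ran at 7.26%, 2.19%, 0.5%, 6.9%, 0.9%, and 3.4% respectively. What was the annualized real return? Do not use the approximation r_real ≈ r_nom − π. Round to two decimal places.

Cumulative inflation factor: 1.0726 × 1.0219 × 1.005 × 1.069 × 1.009 × 1.034 ≈ 1.22857.
Nominal growth factor: 1.18400. Real growth factor = 1.18400 / 1.22857 ≈ 0.96372.
Annualized: 0.96372^(1/6) − 1 ≈ -0.00614.

-0.61%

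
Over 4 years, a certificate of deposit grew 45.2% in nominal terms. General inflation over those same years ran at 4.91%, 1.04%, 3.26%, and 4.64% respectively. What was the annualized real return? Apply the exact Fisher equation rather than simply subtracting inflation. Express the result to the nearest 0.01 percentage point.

Cumulative inflation factor: 1.0491 × 1.0104 × 1.0326 × 1.0464 ≈ 1.14535.
Nominal growth factor: 1.45200. Real growth factor = 1.45200 / 1.14535 ≈ 1.26773.
Annualized: 1.26773^(1/4) − 1 ≈ 0.06110.

6.11%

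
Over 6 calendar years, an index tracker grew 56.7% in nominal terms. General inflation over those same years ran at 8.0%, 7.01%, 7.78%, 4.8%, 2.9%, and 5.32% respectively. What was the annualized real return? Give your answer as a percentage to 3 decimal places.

Cumulative inflation factor: 1.080 × 1.0701 × 1.0778 × 1.048 × 1.029 × 1.0532 ≈ 1.41473.
Nominal growth factor: 1.56700. Real growth factor = 1.56700 / 1.41473 ≈ 1.10763.
Annualized: 1.10763^(1/6) − 1 ≈ 0.01718.

1.718%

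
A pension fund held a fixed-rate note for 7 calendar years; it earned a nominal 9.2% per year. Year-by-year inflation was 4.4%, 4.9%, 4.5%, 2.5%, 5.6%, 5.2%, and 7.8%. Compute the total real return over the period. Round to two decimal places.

31.81%

Cumulative inflation factor: 1.044 × 1.049 × 1.045 × 1.025 × 1.056 × 1.052 × 1.078 ≈ 1.40480.
Nominal growth factor: 1.85165. Real growth factor = 1.85165 / 1.40480 ≈ 1.31809.
Total real return ≈ 31.8086%.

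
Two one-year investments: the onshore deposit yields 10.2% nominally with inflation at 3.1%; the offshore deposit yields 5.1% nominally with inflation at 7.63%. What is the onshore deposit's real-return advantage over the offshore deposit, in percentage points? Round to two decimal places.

9.24

The onshore deposit real return: 1.102/1.031 − 1 = 6.887%.
The offshore deposit real return: 1.051/1.0763 − 1 = -2.351%.
Difference: 6.887 − (-2.351) = 9.238 pp.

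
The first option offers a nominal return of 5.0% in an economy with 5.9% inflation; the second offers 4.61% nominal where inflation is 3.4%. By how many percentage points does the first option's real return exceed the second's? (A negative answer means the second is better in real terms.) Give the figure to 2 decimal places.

-2.02

The first option real return: 1.050/1.059 − 1 = -0.850%.
The second real return: 1.0461/1.034 − 1 = 1.170%.
Difference: -0.850 − 1.170 = -2.020 pp.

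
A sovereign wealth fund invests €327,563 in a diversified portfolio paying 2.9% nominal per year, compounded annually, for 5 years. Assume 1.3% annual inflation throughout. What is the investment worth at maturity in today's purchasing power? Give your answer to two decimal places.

Nominal value at maturity: €327,563 × (1 + 2.9%)^5 ≈ €377,895.49.
Price-level factor over 5 years: (1 + 1.3%)^5 ≈ 1.0667121132.
Dividing the nominal maturity value by the price-level factor gives the value in today's money.

€354,261.93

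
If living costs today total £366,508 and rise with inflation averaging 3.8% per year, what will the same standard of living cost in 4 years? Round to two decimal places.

Cumulative price-level factor: (1+3.8%)^4 ≈ 1.1608855731.
The nominal amount required is £366,508 scaled up by that factor.

£425,473.85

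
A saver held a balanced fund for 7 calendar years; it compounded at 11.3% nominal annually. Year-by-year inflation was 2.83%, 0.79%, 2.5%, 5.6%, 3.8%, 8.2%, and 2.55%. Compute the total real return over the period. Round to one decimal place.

63.7%

Cumulative inflation factor: 1.0283 × 1.0079 × 1.025 × 1.056 × 1.038 × 1.082 × 1.0255 ≈ 1.29207.
Nominal growth factor: 2.11576. Real growth factor = 2.11576 / 1.29207 ≈ 1.63750.
Total real return ≈ 63.7498%.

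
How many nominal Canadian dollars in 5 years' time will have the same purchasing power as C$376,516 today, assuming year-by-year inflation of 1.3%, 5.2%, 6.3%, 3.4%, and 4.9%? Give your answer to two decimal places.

Cumulative price-level factor: 1.013 × 1.052 × 1.063 × 1.034 × 1.049 ≈ 1.2287243832.
The nominal amount required is C$376,516 scaled up by that factor.

C$462,634.39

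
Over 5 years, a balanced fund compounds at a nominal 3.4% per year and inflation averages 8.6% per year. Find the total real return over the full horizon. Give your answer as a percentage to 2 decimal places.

-21.76%

The annual real rate is (1+3.4%)/(1+8.6%) − 1 = -4.7882%.
Compounded over 5 years: (1 + -0.047882)^5 − 1 ≈ -0.21756.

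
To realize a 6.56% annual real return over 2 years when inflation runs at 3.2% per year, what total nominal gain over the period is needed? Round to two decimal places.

Required annual nominal rate: (1+6.56%)(1+3.2%) − 1 = 9.96992%.
Cumulative over 2 years: (1 + 0.0996992)^2 − 1 ≈ 0.20934.

20.93%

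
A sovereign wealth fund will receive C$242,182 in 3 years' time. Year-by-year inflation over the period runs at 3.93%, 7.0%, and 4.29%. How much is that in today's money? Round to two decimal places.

Price-level factor over 3 years: 1.0393 × 1.070 × 1.0429 = 1.1597579879.
Purchasing power today: C$242,182 divided by that factor.

C$208,821.15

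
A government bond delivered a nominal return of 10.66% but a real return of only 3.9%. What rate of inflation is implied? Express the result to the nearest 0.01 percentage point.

From (1+r_nom) = (1+r_real)(1+π), we get 1+π = (1 + 10.66%)/(1 + 3.9%) = 1.1066/1.039 ≈ 1.06506.
So π ≈ 6.5063%.

6.51%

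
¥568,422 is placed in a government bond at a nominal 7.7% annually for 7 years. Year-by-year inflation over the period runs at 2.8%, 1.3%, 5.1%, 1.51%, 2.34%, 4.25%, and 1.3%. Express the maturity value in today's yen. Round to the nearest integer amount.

¥795,675

Nominal value at maturity: ¥568,422 × (1 + 7.7%)^7 ≈ ¥955,390.
Price-level factor over 7 years: 1.028 × 1.013 × 1.051 × 1.0151 × 1.0234 × 1.0425 × 1.013 ≈ 1.2007290709.
The maturity value deflated by that factor is the answer in today's purchasing power.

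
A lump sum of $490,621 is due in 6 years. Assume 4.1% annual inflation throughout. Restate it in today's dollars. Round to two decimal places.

Price-level factor over 6 years: (1 + 4.1%)^6 ≈ 1.2726365063.
Purchasing power today: $490,621 divided by that factor.

$385,515.42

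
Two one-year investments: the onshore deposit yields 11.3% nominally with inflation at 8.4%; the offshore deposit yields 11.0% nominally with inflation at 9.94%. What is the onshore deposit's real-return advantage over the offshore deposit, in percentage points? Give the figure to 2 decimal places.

The onshore deposit real return: 1.113/1.084 − 1 = 2.675%.
The offshore deposit real return: 1.110/1.0994 − 1 = 0.964%.
Difference: 2.675 − 0.964 = 1.711 pp.

1.71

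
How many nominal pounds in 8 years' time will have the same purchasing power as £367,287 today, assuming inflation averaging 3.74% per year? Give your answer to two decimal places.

£492,692.00

Cumulative price-level factor: (1+3.74%)^8 ≈ 1.3414359752.
Multiplying £367,287 by the price-level factor gives the future nominal sum.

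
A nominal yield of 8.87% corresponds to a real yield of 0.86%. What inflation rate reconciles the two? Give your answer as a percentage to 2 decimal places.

From (1+r_nom) = (1+r_real)(1+π), we get 1+π = (1 + 8.87%)/(1 + 0.86%) = 1.0887/1.0086 ≈ 1.07942.
So π ≈ 7.9417%.

7.94%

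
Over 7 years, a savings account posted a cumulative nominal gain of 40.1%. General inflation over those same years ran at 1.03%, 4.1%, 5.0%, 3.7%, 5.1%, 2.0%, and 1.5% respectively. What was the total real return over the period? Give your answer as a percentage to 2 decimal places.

12.43%

Cumulative inflation factor: 1.0103 × 1.041 × 1.050 × 1.037 × 1.051 × 1.020 × 1.015 ≈ 1.24606.
Nominal growth factor: 1.40100. Real growth factor = 1.40100 / 1.24606 ≈ 1.12435.
Total real return ≈ 12.4346%.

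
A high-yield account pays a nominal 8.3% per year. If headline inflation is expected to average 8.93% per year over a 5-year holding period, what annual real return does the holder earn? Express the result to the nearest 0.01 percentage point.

-0.58%

With constant rates the annual real return is the same each year: (1+8.3%)/(1+8.93%) − 1 = -0.00578.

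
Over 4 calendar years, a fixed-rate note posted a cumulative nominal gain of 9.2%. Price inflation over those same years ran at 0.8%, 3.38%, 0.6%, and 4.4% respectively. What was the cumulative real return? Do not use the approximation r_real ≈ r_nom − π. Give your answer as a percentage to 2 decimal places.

-0.22%

Cumulative inflation factor: 1.008 × 1.0338 × 1.006 × 1.044 ≈ 1.09445.
Nominal growth factor: 1.09200. Real growth factor = 1.09200 / 1.09445 ≈ 0.99776.
Total real return ≈ -0.2238%.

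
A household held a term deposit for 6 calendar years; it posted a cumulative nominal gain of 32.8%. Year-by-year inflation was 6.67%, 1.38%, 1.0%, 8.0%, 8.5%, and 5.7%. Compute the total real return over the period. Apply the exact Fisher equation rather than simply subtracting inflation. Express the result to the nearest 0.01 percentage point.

-1.84%

Cumulative inflation factor: 1.0667 × 1.0138 × 1.010 × 1.080 × 1.085 × 1.057 ≈ 1.35283.
Nominal growth factor: 1.32800. Real growth factor = 1.32800 / 1.35283 ≈ 0.98164.
Total real return ≈ -1.8357%.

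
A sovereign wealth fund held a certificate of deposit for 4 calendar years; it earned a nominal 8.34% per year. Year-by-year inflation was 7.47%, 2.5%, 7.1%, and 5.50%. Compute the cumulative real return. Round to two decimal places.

Cumulative inflation factor: 1.0747 × 1.025 × 1.071 × 1.0550 ≈ 1.24467.
Nominal growth factor: 1.37770. Real growth factor = 1.37770 / 1.24467 ≈ 1.10688.
Total real return ≈ 10.6884%.

10.69%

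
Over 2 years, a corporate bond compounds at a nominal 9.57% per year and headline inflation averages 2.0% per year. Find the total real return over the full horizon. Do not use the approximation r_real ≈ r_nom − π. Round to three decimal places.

The annual real rate is (1+9.57%)/(1+2.0%) − 1 = 7.4216%.
Compounded over 2 years: (1 + 0.074216)^2 − 1 ≈ 0.15394.

15.394%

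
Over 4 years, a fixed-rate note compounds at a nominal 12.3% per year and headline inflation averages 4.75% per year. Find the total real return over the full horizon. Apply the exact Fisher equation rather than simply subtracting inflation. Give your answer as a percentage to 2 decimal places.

The annual real rate is (1+12.3%)/(1+4.75%) − 1 = 7.2076%.
Compounded over 4 years: (1 + 0.072076)^4 − 1 ≈ 0.32100.

32.10%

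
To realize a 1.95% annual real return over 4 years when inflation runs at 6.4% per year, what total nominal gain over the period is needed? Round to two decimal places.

Required annual nominal rate: (1+1.95%)(1+6.4%) − 1 = 8.4748%.
Cumulative over 4 years: (1 + 0.084748)^4 − 1 ≈ 0.38457.

38.46%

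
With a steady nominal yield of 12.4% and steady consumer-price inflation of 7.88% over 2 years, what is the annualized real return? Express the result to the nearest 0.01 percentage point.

With constant rates the annual real return is the same each year: (1+12.4%)/(1+7.88%) − 1 = 0.04190.

4.19%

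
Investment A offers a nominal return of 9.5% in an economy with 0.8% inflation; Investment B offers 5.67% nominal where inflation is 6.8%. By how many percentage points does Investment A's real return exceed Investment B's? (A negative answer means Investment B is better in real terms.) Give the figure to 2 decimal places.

9.69

Investment A real return: 1.095/1.008 − 1 = 8.631%.
Investment B real return: 1.0567/1.068 − 1 = -1.058%.
Difference: 8.631 − (-1.058) = 9.689 pp.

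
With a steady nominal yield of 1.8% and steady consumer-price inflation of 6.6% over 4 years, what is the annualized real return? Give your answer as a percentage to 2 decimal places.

-4.50%

With constant rates the annual real return is the same each year: (1+1.8%)/(1+6.6%) − 1 = -0.04503.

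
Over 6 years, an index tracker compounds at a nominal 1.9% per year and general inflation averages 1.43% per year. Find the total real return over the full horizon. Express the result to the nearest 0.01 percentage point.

The annual real rate is (1+1.9%)/(1+1.43%) − 1 = 0.4634%.
Compounded over 6 years: (1 + 0.004634)^6 − 1 ≈ 0.02813.

2.81%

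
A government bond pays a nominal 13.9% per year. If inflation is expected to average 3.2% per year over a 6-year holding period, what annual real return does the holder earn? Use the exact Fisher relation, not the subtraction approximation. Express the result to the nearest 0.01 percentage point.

With constant rates the annual real return is the same each year: (1+13.9%)/(1+3.2%) − 1 = 0.10368.

10.37%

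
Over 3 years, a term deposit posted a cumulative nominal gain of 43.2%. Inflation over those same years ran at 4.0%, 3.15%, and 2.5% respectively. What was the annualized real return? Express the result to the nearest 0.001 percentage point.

Cumulative inflation factor: 1.040 × 1.0315 × 1.025 ≈ 1.09958.
Nominal growth factor: 1.43200. Real growth factor = 1.43200 / 1.09958 ≈ 1.30232.
Annualized: 1.30232^(1/3) − 1 ≈ 0.09204.

9.204%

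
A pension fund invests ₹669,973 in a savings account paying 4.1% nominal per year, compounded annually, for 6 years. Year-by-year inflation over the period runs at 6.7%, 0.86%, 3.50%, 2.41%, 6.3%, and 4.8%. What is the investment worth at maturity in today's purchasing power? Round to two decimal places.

₹670,966.80

Nominal value at maturity: ₹669,973 × (1 + 4.1%)^6 ≈ ₹852,632.10.
Price-level factor over 6 years: 1.067 × 1.0086 × 1.0350 × 1.0241 × 1.063 × 1.048 ≈ 1.2707515449.
The maturity value deflated by that factor is the answer in today's purchasing power.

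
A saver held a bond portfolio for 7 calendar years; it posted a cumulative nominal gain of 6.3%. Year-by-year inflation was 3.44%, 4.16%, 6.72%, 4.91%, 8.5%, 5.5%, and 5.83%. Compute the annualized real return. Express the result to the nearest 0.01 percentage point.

Cumulative inflation factor: 1.0344 × 1.0416 × 1.0672 × 1.0491 × 1.085 × 1.055 × 1.0583 ≈ 1.46131.
Nominal growth factor: 1.06300. Real growth factor = 1.06300 / 1.46131 ≈ 0.72743.
Annualized: 0.72743^(1/7) − 1 ≈ -0.04444.

-4.44%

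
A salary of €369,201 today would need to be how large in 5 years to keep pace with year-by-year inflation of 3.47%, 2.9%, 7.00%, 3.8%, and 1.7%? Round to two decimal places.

Cumulative price-level factor: 1.0347 × 1.029 × 1.0700 × 1.038 × 1.017 ≈ 1.2026296530.
Multiplying €369,201 by the price-level factor gives the future nominal sum.

€444,012.07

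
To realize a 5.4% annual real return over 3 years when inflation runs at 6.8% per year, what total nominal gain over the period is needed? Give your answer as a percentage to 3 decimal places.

Required annual nominal rate: (1+5.4%)(1+6.8%) − 1 = 12.5672%.
Cumulative over 3 years: (1 + 0.125672)^3 − 1 ≈ 0.42638.

42.638%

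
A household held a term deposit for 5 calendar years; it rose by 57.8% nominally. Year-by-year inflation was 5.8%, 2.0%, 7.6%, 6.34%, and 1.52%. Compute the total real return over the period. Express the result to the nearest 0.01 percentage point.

Cumulative inflation factor: 1.058 × 1.020 × 1.076 × 1.0634 × 1.0152 ≈ 1.25356.
Nominal growth factor: 1.57800. Real growth factor = 1.57800 / 1.25356 ≈ 1.25881.
Total real return ≈ 25.8811%.

25.88%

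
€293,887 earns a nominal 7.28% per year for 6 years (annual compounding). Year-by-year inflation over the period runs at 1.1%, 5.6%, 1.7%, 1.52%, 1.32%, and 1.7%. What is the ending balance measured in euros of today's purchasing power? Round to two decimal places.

Nominal value at maturity: €293,887 × (1 + 7.28%)^6 ≈ €448,015.42.
Price-level factor over 6 years: 1.011 × 1.056 × 1.017 × 1.0152 × 1.0132 × 1.017 ≈ 1.1358049834.
The maturity value deflated by that factor is the answer in today's purchasing power.

€394,447.49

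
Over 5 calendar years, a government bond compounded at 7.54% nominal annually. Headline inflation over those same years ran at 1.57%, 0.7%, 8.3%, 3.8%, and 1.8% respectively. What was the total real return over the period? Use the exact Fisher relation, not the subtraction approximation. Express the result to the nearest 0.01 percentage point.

Cumulative inflation factor: 1.0157 × 1.007 × 1.083 × 1.038 × 1.018 ≈ 1.17049.
Nominal growth factor: 1.43830. Real growth factor = 1.43830 / 1.17049 ≈ 1.22880.
Total real return ≈ 22.8801%.

22.88%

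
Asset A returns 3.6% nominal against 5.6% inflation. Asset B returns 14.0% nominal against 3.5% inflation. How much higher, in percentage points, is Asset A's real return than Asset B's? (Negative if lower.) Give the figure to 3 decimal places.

-12.039

Asset A real return: 1.036/1.056 − 1 = -1.8939%.
Asset B real return: 1.140/1.035 − 1 = 10.1449%.
Difference: -1.8939 − 10.1449 = -12.0388 pp.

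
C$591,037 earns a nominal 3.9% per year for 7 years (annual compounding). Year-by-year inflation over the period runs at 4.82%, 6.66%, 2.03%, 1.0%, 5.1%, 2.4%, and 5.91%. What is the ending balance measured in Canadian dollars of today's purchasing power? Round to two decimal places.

C$588,286.48

Nominal value at maturity: C$591,037 × (1 + 3.9%)^7 ≈ C$772,544.50.
Price-level factor over 7 years: 1.0482 × 1.0666 × 1.0203 × 1.010 × 1.051 × 1.024 × 1.0591 ≈ 1.3132113748.
Dividing the nominal maturity value by the price-level factor gives the value in today's money.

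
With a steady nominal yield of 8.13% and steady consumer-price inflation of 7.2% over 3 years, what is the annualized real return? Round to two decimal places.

With constant rates the annual real return is the same each year: (1+8.13%)/(1+7.2%) − 1 = 0.00868.

0.87%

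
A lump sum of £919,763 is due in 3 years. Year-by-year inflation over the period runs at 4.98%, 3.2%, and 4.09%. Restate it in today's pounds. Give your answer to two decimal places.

£815,606.47

Price-level factor over 3 years: 1.0498 × 1.032 × 1.0409 ≈ 1.1277043982.
Purchasing power today: £919,763 divided by that factor.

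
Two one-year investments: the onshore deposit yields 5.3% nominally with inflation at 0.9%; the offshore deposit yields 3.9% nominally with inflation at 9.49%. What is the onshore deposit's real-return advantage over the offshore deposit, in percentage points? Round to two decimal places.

9.47

The onshore deposit real return: 1.053/1.009 − 1 = 4.361%.
The offshore deposit real return: 1.039/1.0949 − 1 = -5.105%.
Difference: 4.361 − (-5.105) = 9.466 pp.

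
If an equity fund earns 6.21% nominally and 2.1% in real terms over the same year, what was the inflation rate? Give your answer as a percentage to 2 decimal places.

4.03%

From (1+r_nom) = (1+r_real)(1+π), we get 1+π = (1 + 6.21%)/(1 + 2.1%) = 1.0621/1.021 ≈ 1.04025.
So π ≈ 4.0255%.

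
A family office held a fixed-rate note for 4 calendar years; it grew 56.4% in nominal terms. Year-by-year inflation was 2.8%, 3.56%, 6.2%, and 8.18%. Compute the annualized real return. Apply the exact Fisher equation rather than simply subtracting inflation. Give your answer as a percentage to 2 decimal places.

Cumulative inflation factor: 1.028 × 1.0356 × 1.062 × 1.0818 ≈ 1.22309.
Nominal growth factor: 1.56400. Real growth factor = 1.56400 / 1.22309 ≈ 1.27873.
Annualized: 1.27873^(1/4) − 1 ≈ 0.06340.

6.34%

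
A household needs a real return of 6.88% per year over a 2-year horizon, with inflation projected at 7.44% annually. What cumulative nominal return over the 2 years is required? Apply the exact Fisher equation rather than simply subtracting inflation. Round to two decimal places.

31.86%

Required annual nominal rate: (1+6.88%)(1+7.44%) − 1 = 14.831872%.
Cumulative over 2 years: (1 + 0.14831872)^2 − 1 ≈ 0.31864.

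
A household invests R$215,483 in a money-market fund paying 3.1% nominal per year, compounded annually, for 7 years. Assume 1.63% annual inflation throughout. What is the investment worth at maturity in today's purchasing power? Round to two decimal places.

R$238,270.45

Nominal value at maturity: R$215,483 × (1 + 3.1%)^7 ≈ R$266,823.25.
Price-level factor over 7 years: (1 + 1.63%)^7 ≈ 1.1198335611.
Dividing the nominal maturity value by the price-level factor gives the value in today's money.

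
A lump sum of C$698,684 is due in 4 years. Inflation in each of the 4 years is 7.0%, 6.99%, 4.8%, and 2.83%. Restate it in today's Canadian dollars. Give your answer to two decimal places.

Price-level factor over 4 years: 1.070 × 1.0699 × 1.048 × 1.0283 ≈ 1.2336957927.
Purchasing power today: C$698,684 divided by that factor.

C$566,334.10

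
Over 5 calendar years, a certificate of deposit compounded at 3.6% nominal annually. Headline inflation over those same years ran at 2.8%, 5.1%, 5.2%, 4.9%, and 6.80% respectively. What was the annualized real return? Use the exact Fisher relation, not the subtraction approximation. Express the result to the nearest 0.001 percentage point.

Cumulative inflation factor: 1.028 × 1.051 × 1.052 × 1.049 × 1.0680 ≈ 1.27338.
Nominal growth factor: 1.19344. Real growth factor = 1.19344 / 1.27338 ≈ 0.93722.
Annualized: 0.93722^(1/5) − 1 ≈ -0.01288.

-1.288%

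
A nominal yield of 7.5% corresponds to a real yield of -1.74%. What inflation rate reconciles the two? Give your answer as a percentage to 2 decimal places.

9.40%

From (1+r_nom) = (1+r_real)(1+π), we get 1+π = (1 + 7.5%)/(1 − 1.74%) = 1.075/0.9826 ≈ 1.09404.
So π ≈ 9.4036%.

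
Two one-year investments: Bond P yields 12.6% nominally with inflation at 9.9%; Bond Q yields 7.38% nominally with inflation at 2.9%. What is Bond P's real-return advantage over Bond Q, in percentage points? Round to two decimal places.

-1.90

Bond P real return: 1.126/1.099 − 1 = 2.457%.
Bond Q real return: 1.0738/1.029 − 1 = 4.354%.
Difference: 2.457 − 4.354 = -1.897 pp.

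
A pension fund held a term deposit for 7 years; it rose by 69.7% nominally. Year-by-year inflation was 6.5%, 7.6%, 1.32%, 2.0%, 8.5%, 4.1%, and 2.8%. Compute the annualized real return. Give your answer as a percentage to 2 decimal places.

3.05%

Cumulative inflation factor: 1.065 × 1.076 × 1.0132 × 1.020 × 1.085 × 1.041 × 1.028 ≈ 1.37509.
Nominal growth factor: 1.69700. Real growth factor = 1.69700 / 1.37509 ≈ 1.23410.
Annualized: 1.23410^(1/7) − 1 ≈ 0.03051.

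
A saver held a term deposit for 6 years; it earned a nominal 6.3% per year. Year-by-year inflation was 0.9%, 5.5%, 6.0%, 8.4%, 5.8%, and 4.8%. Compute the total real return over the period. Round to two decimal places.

6.38%

Cumulative inflation factor: 1.009 × 1.055 × 1.060 × 1.084 × 1.058 × 1.048 ≈ 1.35621.
Nominal growth factor: 1.44278. Real growth factor = 1.44278 / 1.35621 ≈ 1.06383.
Total real return ≈ 6.3834%.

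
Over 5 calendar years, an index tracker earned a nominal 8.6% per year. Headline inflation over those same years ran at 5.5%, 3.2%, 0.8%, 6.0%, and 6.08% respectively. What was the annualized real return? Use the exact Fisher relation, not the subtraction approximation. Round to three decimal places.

4.127%

Cumulative inflation factor: 1.055 × 1.032 × 1.008 × 1.060 × 1.0608 ≈ 1.23405.
Nominal growth factor: 1.51060. Real growth factor = 1.51060 / 1.23405 ≈ 1.22410.
Annualized: 1.22410^(1/5) − 1 ≈ 0.04127.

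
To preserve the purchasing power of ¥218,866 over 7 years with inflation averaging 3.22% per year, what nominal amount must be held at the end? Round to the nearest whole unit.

¥273,228

Cumulative price-level factor: (1+3.22%)^7 ≈ 1.2483805198.
The nominal amount required is ¥218,866 scaled up by that factor.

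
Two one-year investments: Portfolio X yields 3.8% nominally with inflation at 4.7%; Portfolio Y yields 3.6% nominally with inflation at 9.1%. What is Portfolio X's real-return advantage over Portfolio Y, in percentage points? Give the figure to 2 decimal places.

4.18

Portfolio X real return: 1.038/1.047 − 1 = -0.860%.
Portfolio Y real return: 1.036/1.091 − 1 = -5.041%.
Difference: -0.860 − (-5.041) = 4.181 pp.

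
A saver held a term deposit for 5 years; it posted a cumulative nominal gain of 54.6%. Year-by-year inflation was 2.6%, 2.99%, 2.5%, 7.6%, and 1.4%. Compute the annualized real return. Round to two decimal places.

5.52%

Cumulative inflation factor: 1.026 × 1.0299 × 1.025 × 1.076 × 1.014 ≈ 1.18173.
Nominal growth factor: 1.54600. Real growth factor = 1.54600 / 1.18173 ≈ 1.30826.
Annualized: 1.30826^(1/5) − 1 ≈ 0.05521.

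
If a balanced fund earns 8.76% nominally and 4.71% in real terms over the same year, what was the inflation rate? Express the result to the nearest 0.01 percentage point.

From (1+r_nom) = (1+r_real)(1+π), we get 1+π = (1 + 8.76%)/(1 + 4.71%) = 1.0876/1.0471 ≈ 1.03868.
So π ≈ 3.8678%.

3.87%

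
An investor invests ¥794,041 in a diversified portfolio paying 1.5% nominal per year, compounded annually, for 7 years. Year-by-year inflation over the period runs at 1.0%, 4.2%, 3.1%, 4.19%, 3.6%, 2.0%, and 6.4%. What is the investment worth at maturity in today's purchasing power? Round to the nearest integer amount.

Nominal value at maturity: ¥794,041 × (1 + 1.5%)^7 ≈ ¥881,262.
Price-level factor over 7 years: 1.010 × 1.042 × 1.031 × 1.0419 × 1.036 × 1.020 × 1.064 ≈ 1.2710872171.
Dividing the nominal maturity value by the price-level factor gives the value in today's money.

¥693,314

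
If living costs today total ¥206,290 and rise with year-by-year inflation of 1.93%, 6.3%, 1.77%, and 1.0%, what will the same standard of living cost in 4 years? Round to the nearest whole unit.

Cumulative price-level factor: 1.0193 × 1.063 × 1.0177 × 1.010 ≈ 1.1137210727.
Multiplying ¥206,290 by the price-level factor gives the future nominal sum.

¥229,750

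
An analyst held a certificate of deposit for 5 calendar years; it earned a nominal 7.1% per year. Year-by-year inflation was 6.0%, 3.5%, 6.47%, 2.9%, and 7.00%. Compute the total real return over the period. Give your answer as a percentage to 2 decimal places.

9.57%

Cumulative inflation factor: 1.060 × 1.035 × 1.0647 × 1.029 × 1.0700 ≈ 1.28609.
Nominal growth factor: 1.40912. Real growth factor = 1.40912 / 1.28609 ≈ 1.09566.
Total real return ≈ 9.5657%.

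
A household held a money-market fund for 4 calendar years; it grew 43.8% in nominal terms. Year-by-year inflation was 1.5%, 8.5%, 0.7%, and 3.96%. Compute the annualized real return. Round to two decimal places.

5.68%

Cumulative inflation factor: 1.015 × 1.085 × 1.007 × 1.0396 ≈ 1.15290.
Nominal growth factor: 1.43800. Real growth factor = 1.43800 / 1.15290 ≈ 1.24729.
Annualized: 1.24729^(1/4) − 1 ≈ 0.05680.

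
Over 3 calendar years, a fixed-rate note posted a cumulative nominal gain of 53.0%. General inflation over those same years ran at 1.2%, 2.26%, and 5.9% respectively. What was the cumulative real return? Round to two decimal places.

39.61%

Cumulative inflation factor: 1.012 × 1.0226 × 1.059 ≈ 1.09593.
Nominal growth factor: 1.53000. Real growth factor = 1.53000 / 1.09593 ≈ 1.39608.
Total real return ≈ 39.6076%.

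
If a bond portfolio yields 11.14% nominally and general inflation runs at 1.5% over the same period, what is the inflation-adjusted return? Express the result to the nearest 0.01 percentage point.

9.50%

Real return via the Fisher equation: (1 + 11.14%)/(1 + 1.5%) − 1 = 1.1114/1.015 − 1 ≈ 0.09498.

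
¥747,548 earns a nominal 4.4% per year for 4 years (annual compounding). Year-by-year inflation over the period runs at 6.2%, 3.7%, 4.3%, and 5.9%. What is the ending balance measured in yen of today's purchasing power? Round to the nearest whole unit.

¥730,058

Nominal value at maturity: ¥747,548 × (1 + 4.4%)^4 ≈ ¥888,057.
Price-level factor over 4 years: 1.062 × 1.037 × 1.043 × 1.059 ≈ 1.2164199709.
Dividing the nominal maturity value by the price-level factor gives the value in today's money.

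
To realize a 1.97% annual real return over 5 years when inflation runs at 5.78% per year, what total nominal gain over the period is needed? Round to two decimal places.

Required annual nominal rate: (1+1.97%)(1+5.78%) − 1 = 7.863866%.
Cumulative over 5 years: (1 + 0.07863866)^5 − 1 ≈ 0.46009.

46.01%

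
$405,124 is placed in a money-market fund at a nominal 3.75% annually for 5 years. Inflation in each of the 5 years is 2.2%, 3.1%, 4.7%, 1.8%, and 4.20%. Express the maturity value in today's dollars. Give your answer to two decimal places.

Nominal value at maturity: $405,124 × (1 + 3.75%)^5 ≈ $486,999.48.
Price-level factor over 5 years: 1.022 × 1.031 × 1.047 × 1.018 × 1.0420 ≈ 1.1702313803.
The maturity value deflated by that factor is the answer in today's purchasing power.

$416,156.57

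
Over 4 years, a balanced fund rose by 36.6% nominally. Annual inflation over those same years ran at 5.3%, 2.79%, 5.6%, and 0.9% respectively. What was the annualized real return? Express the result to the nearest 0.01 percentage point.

Cumulative inflation factor: 1.053 × 1.0279 × 1.056 × 1.009 ≈ 1.15328.
Nominal growth factor: 1.36600. Real growth factor = 1.36600 / 1.15328 ≈ 1.18445.
Annualized: 1.18445^(1/4) − 1 ≈ 0.04323.

4.32%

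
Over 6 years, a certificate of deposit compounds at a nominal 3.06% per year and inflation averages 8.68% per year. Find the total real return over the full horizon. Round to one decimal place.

-27.3%

The annual real rate is (1+3.06%)/(1+8.68%) − 1 = -5.1711%.
Compounded over 6 years: (1 + -0.051711)^6 − 1 ≈ -0.27282.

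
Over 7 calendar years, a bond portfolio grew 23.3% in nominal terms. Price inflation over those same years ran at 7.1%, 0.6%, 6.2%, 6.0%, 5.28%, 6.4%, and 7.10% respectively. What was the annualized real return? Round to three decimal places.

Cumulative inflation factor: 1.071 × 1.006 × 1.062 × 1.060 × 1.0528 × 1.064 × 1.0710 ≈ 1.45511.
Nominal growth factor: 1.23300. Real growth factor = 1.23300 / 1.45511 ≈ 0.84736.
Annualized: 0.84736^(1/7) − 1 ≈ -0.02338.

-2.338%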